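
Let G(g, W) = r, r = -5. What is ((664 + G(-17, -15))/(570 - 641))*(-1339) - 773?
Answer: 827518/71 ≈ 11655.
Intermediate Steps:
G(g, W) = -5
((664 + G(-17, -15))/(570 - 641))*(-1339) - 773 = ((664 - 5)/(570 - 641))*(-1339) - 773 = (659/(-71))*(-1339) - 773 = (659*(-1/71))*(-1339) - 773 = -659/71*(-1339) - 773 = 882401/71 - 773 = 827518/71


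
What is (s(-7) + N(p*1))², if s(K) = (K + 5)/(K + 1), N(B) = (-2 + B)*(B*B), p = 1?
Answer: 4/9 ≈ 0.44444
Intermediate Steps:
N(B) = B²*(-2 + B) (N(B) = (-2 + B)*B² = B²*(-2 + B))
s(K) = (5 + K)/(1 + K)
(s(-7) + N(p*1))² = ((5 - 7)/(1 - 7) + (1*1)²*(-2 + 1*1))² = (-2/(-6) + 1²*(-2 + 1))² = (-⅙*(-2) + 1*(-1))² = (⅓ - 1)² = (-⅔)² = 4/9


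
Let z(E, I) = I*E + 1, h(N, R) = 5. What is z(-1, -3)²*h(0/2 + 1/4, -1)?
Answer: 80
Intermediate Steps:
z(E, I) = 1 + E*I (z(E, I) = E*I + 1 = 1 + E*I)
z(-1, -3)²*h(0/2 + 1/4, -1) = (1 - 1*(-3))²*5 = (1 + 3)²*5 = 4²*5 = 16*5 = 80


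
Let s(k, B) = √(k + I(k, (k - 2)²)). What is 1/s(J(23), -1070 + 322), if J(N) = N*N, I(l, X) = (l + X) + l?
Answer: √69829/139658 ≈ 0.0018921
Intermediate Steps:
I(l, X) = X + 2*l (I(l, X) = (X + l) + l = X + 2*l)
J(N) = N²
s(k, B) = √((-2 + k)² + 3*k) (s(k, B) = √(k + ((k - 2)² + 2*k)) = √(k + ((-2 + k)² + 2*k)) = √((-2 + k)² + 3*k))
1/s(J(23), -1070 + 322) = 1/(√(4 + (23²)² - 1*23²)) = 1/(√(4 + 529² - 1*529)) = 1/(√(4 + 279841 - 529)) = 1/(√279316) = 1/(2*√69829) = √69829/139658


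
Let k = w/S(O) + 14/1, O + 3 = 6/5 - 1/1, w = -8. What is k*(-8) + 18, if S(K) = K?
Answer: -818/7 ≈ -116.86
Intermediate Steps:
O = -14/5 (O = -3 + (6/5 - 1/1) = -3 + (6*(⅕) - 1*1) = -3 + (6/5 - 1) = -3 + ⅕ = -14/5 ≈ -2.8000)
k = 118/7 (k = -8/(-14/5) + 14/1 = -8*(-5/14) + 14*1 = 20/7 + 14 = 118/7 ≈ 16.857)
k*(-8) + 18 = (118/7)*(-8) + 18 = -944/7 + 18 = -818/7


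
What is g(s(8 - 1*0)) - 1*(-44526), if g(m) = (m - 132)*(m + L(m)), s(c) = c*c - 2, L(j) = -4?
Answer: 40466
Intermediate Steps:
s(c) = -2 + c² (s(c) = c² - 2 = -2 + c²)
g(m) = (-132 + m)*(-4 + m) (g(m) = (m - 132)*(m - 4) = (-132 + m)*(-4 + m))
g(s(8 - 1*0)) - 1*(-44526) = (528 + (-2 + (8 - 1*0)²)² - 136*(-2 + (8 - 1*0)²)) - 1*(-44526) = (528 + (-2 + (8 + 0)²)² - 136*(-2 + (8 + 0)²)) + 44526 = (528 + (-2 + 8²)² - 136*(-2 + 8²)) + 44526 = (528 + (-2 + 64)² - 136*(-2 + 64)) + 44526 = (528 + 62² - 136*62) + 44526 = (528 + 3844 - 8432) + 44526 = -4060 + 44526 = 40466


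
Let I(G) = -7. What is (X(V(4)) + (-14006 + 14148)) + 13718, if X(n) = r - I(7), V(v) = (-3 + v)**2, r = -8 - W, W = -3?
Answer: 13862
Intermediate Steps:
r = -5 (r = -8 - 1*(-3) = -8 + 3 = -5)
X(n) = 2 (X(n) = -5 - 1*(-7) = -5 + 7 = 2)
(X(V(4)) + (-14006 + 14148)) + 13718 = (2 + (-14006 + 14148)) + 13718 = (2 + 142) + 13718 = 144 + 13718 = 13862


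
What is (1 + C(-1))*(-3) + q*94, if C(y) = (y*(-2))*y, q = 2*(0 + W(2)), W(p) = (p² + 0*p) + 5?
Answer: 1695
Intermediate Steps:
W(p) = 5 + p² (W(p) = (p² + 0) + 5 = p² + 5 = 5 + p²)
q = 18 (q = 2*(0 + (5 + 2²)) = 2*(0 + (5 + 4)) = 2*(0 + 9) = 2*9 = 18)
C(y) = -2*y² (C(y) = (-2*y)*y = -2*y²)
(1 + C(-1))*(-3) + q*94 = (1 - 2*(-1)²)*(-3) + 18*94 = (1 - 2*1)*(-3) + 1692 = (1 - 2)*(-3) + 1692 = -1*(-3) + 1692 = 3 + 1692 = 1695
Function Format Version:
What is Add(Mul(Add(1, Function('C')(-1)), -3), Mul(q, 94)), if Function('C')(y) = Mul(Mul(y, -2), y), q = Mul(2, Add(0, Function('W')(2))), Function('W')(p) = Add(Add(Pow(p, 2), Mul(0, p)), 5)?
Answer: 1695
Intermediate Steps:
Function('W')(p) = Add(5, Pow(p, 2)) (Function('W')(p) = Add(Add(Pow(p, 2), 0), 5) = Add(Pow(p, 2), 5) = Add(5, Pow(p, 2)))
q = 18 (q = Mul(2, Add(0, Add(5, Pow(2, 2)))) = Mul(2, Add(0, Add(5, 4))) = Mul(2, Add(0, 9)) = Mul(2, 9) = 18)
Function('C')(y) = Mul(-2, Pow(y, 2)) (Function('C')(y) = Mul(Mul(-2, y), y) = Mul(-2, Pow(y, 2)))
Add(Mul(Add(1, Function('C')(-1)), -3), Mul(q, 94)) = Add(Mul(Add(1, Mul(-2, Pow(-1, 2))), -3), Mul(18, 94)) = Add(Mul(Add(1, Mul(-2, 1)), -3), 1692) = Add(Mul(Add(1, -2), -3), 1692) = Add(Mul(-1, -3), 1692) = Add(3, 1692) = 1695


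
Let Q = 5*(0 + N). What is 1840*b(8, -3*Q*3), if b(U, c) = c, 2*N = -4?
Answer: 165600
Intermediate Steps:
N = -2 (N = (½)*(-4) = -2)
Q = -10 (Q = 5*(0 - 2) = 5*(-2) = -10)
1840*b(8, -3*Q*3) = 1840*(-3*(-10)*3) = 1840*(30*3) = 1840*90 = 165600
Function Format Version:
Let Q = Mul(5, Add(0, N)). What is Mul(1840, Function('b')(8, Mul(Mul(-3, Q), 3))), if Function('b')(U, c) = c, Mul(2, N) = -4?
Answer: 165600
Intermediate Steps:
N = -2 (N = Mul(Rational(1, 2), -4) = -2)
Q = -10 (Q = Mul(5, Add(0, -2)) = Mul(5, -2) = -10)
Mul(1840, Function('b')(8, Mul(Mul(-3, Q), 3))) = Mul(1840, Mul(Mul(-3, -10), 3)) = Mul(1840, Mul(30, 3)) = Mul(1840, 90) = 165600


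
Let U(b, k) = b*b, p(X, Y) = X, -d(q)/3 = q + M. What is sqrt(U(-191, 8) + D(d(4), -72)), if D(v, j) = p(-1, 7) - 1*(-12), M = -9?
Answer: 2*sqrt(9123) ≈ 191.03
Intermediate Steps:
d(q) = 27 - 3*q (d(q) = -3*(q - 9) = -3*(-9 + q) = 27 - 3*q)
U(b, k) = b**2
D(v, j) = 11 (D(v, j) = -1 - 1*(-12) = -1 + 12 = 11)
sqrt(U(-191, 8) + D(d(4), -72)) = sqrt((-191)**2 + 11) = sqrt(36481 + 11) = sqrt(36492) = 2*sqrt(9123)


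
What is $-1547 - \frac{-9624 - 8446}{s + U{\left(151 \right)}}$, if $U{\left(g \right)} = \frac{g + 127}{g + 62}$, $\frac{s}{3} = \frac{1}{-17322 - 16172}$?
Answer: $\frac{114511749469}{9310693} \approx 12299.0$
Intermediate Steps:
$s = - \frac{3}{33494}$ ($s = \frac{3}{-17322 - 16172} = \frac{3}{-33494} = 3 \left(- \frac{1}{33494}\right) = - \frac{3}{33494} \approx -8.9568 \cdot 10^{-5}$)
$U{\left(g \right)} = \frac{127 + g}{62 + g}$
$-1547 - \frac{-9624 - 8446}{s + U{\left(151 \right)}} = -1547 - \frac{-9624 - 8446}{- \frac{3}{33494} + \frac{127 + 151}{62 + 151}} = -1547 - - \frac{18070}{- \frac{3}{33494} + \frac{1}{213} \cdot 278} = -1547 - - \frac{18070}{- \frac{3}{33494} + \frac{278}{213}} = -1547 - - \frac{18070}{\frac{9310693}{7134222}} = -1547 - \left(-18070\right) \frac{7134222}{9310693} = -1547 - - \frac{128915391540}{9310693} = -1547 + \frac{128915391540}{9310693} = \frac{114511749469}{9310693}$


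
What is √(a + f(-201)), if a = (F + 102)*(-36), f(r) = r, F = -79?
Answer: 7*I*√21 ≈ 32.078*I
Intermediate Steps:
a = -828 (a = (-79 + 102)*(-36) = 23*(-36) = -828)
√(a + f(-201)) = √(-828 - 201) = √(-1029) = 7*I*√21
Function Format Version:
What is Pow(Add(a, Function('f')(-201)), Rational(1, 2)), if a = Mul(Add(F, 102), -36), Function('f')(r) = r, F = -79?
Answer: Mul(7, I, Pow(21, Rational(1, 2))) ≈ Mul(32.078, I)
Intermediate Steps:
a = -828 (a = Mul(Add(-79, 102), -36) = Mul(23, -36) = -828)
Pow(Add(a, Function('f')(-201)), Rational(1, 2)) = Pow(Add(-828, -201), Rational(1, 2)) = Pow(-1029, Rational(1, 2)) = Mul(7, I, Pow(21, Rational(1, 2)))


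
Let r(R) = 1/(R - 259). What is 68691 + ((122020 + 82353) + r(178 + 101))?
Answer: 5461281/20 ≈ 2.7306e+5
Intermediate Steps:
r(R) = 1/(-259 + R)
68691 + ((122020 + 82353) + r(178 + 101)) = 68691 + ((122020 + 82353) + 1/(-259 + (178 + 101))) = 68691 + (204373 + 1/(-259 + 279)) = 68691 + (204373 + 1/20) = 68691 + 4087461/20 = 5461281/20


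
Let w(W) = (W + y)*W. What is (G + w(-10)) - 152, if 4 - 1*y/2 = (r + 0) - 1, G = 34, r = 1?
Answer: -98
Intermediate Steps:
y = 8 (y = 8 - 2*((1 + 0) - 1) = 8 - 2*(1 - 1) = 8 - 2*0 = 8 + 0 = 8)
w(W) = W*(8 + W) (w(W) = (W + 8)*W = (8 + W)*W = W*(8 + W))
(G + w(-10)) - 152 = (34 - 10*(8 - 10)) - 152 = (34 - 10*(-2)) - 152 = (34 + 20) - 152 = 54 - 152 = -98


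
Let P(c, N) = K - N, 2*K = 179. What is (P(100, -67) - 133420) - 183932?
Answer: -634391/2 ≈ -3.1720e+5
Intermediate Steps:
K = 179/2 (K = (½)*179 = 179/2 ≈ 89.500)
P(c, N) = 179/2 - N
(P(100, -67) - 133420) - 183932 = ((179/2 - 1*(-67)) - 133420) - 183932 = ((179/2 + 67) - 133420) - 183932 = (313/2 - 133420) - 183932 = -266527/2 - 183932 = -634391/2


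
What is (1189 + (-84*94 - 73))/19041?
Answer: -2260/6347 ≈ -0.35607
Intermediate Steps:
(1189 + (-84*94 - 73))/19041 = (1189 + (-7896 - 73))*(1/19041) = (1189 - 7969)*(1/19041) = -6780*1/19041 = -2260/6347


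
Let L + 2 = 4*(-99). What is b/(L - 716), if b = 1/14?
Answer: -1/15596 ≈ -6.4119e-5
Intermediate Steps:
L = -398 (L = -2 + 4*(-99) = -2 - 396 = -398)
b = 1/14 ≈ 0.071429
b/(L - 716) = (1/14)/(-398 - 716) = (1/14)/(-1114) = -1/1114*1/14 = -1/15596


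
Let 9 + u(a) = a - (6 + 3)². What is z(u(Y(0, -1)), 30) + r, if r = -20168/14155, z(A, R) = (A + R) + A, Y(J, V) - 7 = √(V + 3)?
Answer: -1945248/14155 + 2*√2 ≈ -134.60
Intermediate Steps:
Y(J, V) = 7 + √(3 + V) (Y(J, V) = 7 + √(V + 3) = 7 + √(3 + V))
u(a) = -90 + a (u(a) = -9 + (a - (6 + 3)²) = -9 + (a - 1*9²) = -9 + (a - 1*81) = -9 + (a - 81) = -9 + (-81 + a) = -90 + a)
z(A, R) = R + 2*A
r = -20168/14155 ≈ -1.4248
z(u(Y(0, -1)), 30) + r = (30 + 2*(-90 + (7 + √(3 - 1)))) - 20168/14155 = (30 + 2*(-90 + (7 + √2))) - 20168/14155 = (30 + 2*(-83 + √2)) - 20168/14155 = (30 + (-166 + 2*√2)) - 20168/14155 = (-136 + 2*√2) - 20168/14155 = -1945248/14155 + 2*√2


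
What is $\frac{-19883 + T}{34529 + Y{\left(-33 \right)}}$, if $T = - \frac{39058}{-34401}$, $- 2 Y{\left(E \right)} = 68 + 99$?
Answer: $- \frac{1367912050}{2369919291} \approx -0.5772$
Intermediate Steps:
$Y{\left(E \right)} = - \frac{167}{2}$ ($Y{\left(E \right)} = - \frac{68 + 99}{2} = \left(- \frac{1}{2}\right) 167 = - \frac{167}{2}$)
$T = \frac{39058}{34401}$ ($T = \left(-39058\right) \left(- \frac{1}{34401}\right) = \frac{39058}{34401} \approx 1.1354$)
$\frac{-19883 + T}{34529 + Y{\left(-33 \right)}} = \frac{-19883 + \frac{39058}{34401}}{34529 - \frac{167}{2}} = - \frac{683956025}{34401 \cdot \frac{68891}{2}} = \left(- \frac{683956025}{34401}\right) \frac{2}{68891} = - \frac{1367912050}{2369919291}$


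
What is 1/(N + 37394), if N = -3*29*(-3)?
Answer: 1/37655 ≈ 2.6557e-5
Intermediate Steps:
N = 261 (N = -87*(-3) = 261)
1/(N + 37394) = 1/(261 + 37394) = 1/37655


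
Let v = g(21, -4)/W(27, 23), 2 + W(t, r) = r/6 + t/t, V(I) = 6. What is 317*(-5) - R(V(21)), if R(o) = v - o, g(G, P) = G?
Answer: -26969/17 ≈ -1586.4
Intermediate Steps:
W(t, r) = -1 + r/6 (W(t, r) = -2 + (r/6 + t/t) = -2 + (r*(1/6) + 1) = -2 + (r/6 + 1) = -2 + (1 + r/6) = -1 + r/6)
v = 126/17 (v = 21/(-1 + (1/6)*23) = 21/(-1 + 23/6) = 21/(17/6) = 21*(6/17) = 126/17 ≈ 7.4118)
R(o) = 126/17 - o
317*(-5) - R(V(21)) = 317*(-5) - (126/17 - 1*6) = -1585 - (126/17 - 6) = -1585 - 1*24/17 = -1585 - 24/17 = -26969/17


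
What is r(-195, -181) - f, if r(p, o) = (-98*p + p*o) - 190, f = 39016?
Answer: 15199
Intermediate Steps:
r(p, o) = -190 - 98*p + o*p (r(p, o) = (-98*p + o*p) - 190 = -190 - 98*p + o*p)
r(-195, -181) - f = (-190 - 98*(-195) - 181*(-195)) - 1*39016 = (-190 + 19110 + 35295) - 39016 = 54215 - 39016 = 15199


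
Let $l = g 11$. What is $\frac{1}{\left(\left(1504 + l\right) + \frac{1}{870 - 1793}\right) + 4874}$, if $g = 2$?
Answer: $\frac{923}{5907199} \approx 0.00015625$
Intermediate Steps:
$l = 22$ ($l = 2 \cdot 11 = 22$)
$\frac{1}{\left(\left(1504 + l\right) + \frac{1}{870 - 1793}\right) + 4874} = \frac{1}{\left(\left(1504 + 22\right) + \frac{1}{870 - 1793}\right) + 4874} = \frac{1}{\left(1526 + \frac{1}{-923}\right) + 4874} = \frac{1}{\left(1526 - \frac{1}{923}\right) + 4874} = \frac{1}{\frac{1408497}{923} + 4874} = \frac{1}{\frac{5907199}{923}} = \frac{923}{5907199}$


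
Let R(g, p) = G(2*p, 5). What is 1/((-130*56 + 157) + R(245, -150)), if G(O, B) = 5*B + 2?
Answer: -1/7096 ≈ -0.00014092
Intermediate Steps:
G(O, B) = 2 + 5*B
R(g, p) = 27 (R(g, p) = 2 + 5*5 = 2 + 25 = 27)
1/((-130*56 + 157) + R(245, -150)) = 1/((-130*56 + 157) + 27) = 1/((-7280 + 157) + 27) = 1/(-7123 + 27) = 1/(-7096) = -1/7096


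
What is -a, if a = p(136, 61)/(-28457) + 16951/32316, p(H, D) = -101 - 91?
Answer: -488579279/919616412 ≈ -0.53129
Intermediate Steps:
p(H, D) = -192
a = 488579279/919616412 (a = -192/(-28457) + 16951/32316 = -192*(-1/28457) + 16951*(1/32316) = 192/28457 + 16951/32316 = 488579279/919616412 ≈ 0.53129)
-a = -1*488579279/919616412 = -488579279/919616412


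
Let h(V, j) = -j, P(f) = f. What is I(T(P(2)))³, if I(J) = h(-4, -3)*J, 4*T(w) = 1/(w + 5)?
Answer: 27/21952 ≈ 0.0012300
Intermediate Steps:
T(w) = 1/(4*(5 + w)) (T(w) = 1/(4*(w + 5)) = 1/(4*(5 + w)))
I(J) = 3*J (I(J) = (-1*(-3))*J = 3*J)
I(T(P(2)))³ = (3*(1/(4*(5 + 2))))³ = (3*((¼)/7))³ = (3*((¼)*(⅐)))³ = (3*(1/28))³ = (3/28)³ = 27/21952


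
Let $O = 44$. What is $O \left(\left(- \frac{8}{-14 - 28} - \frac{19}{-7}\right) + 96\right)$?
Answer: $\frac{91388}{21} \approx 4351.8$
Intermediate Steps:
$O \left(\left(- \frac{8}{-14 - 28} - \frac{19}{-7}\right) + 96\right) = 44 \left(\left(- \frac{8}{-14 - 28} - \frac{19}{-7}\right) + 96\right) = 44 \left(\left(- \frac{8}{-42} - - \frac{19}{7}\right) + 96\right) = 44 \left(\left(\left(-8\right) \left(- \frac{1}{42}\right) + \frac{19}{7}\right) + 96\right) = 44 \left(\left(\frac{4}{21} + \frac{19}{7}\right) + 96\right) = 44 \left(\frac{61}{21} + 96\right) = 44 \cdot \frac{2077}{21} = \frac{91388}{21}$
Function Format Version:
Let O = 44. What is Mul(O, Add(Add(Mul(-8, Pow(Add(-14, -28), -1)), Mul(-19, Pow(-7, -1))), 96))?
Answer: Rational(91388, 21) ≈ 4351.8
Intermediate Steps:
Mul(O, Add(Add(Mul(-8, Pow(Add(-14, -28), -1)), Mul(-19, Pow(-7, -1))), 96)) = Mul(44, Add(Add(Mul(-8, Pow(Add(-14, -28), -1)), Mul(-19, Pow(-7, -1))), 96)) = Mul(44, Add(Add(Mul(-8, Pow(-42, -1)), Mul(-19, Rational(-1, 7))), 96)) = Mul(44, Add(Add(Mul(-8, Rational(-1, 42)), Rational(19, 7)), 96)) = Mul(44, Add(Add(Rational(4, 21), Rational(19, 7)), 96)) = Mul(44, Add(Rational(61, 21), 96)) = Mul(44, Rational(2077, 21)) = Rational(91388, 21)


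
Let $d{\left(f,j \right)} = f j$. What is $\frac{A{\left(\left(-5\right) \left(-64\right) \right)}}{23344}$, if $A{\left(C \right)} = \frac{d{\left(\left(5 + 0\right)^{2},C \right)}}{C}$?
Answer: $\frac{25}{23344} \approx 0.0010709$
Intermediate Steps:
$A{\left(C \right)} = 25$ ($A{\left(C \right)} = \frac{\left(5 + 0\right)^{2} C}{C} = \frac{5^{2} C}{C} = \frac{25 C}{C} = 25$)
$\frac{A{\left(\left(-5\right) \left(-64\right) \right)}}{23344} = \frac{25}{23344}$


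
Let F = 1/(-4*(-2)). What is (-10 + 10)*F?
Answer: 0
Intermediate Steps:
F = ⅛ (F = 1/8 = ⅛ ≈ 0.12500)
(-10 + 10)*F = (-10 + 10)*(⅛) = 0*(⅛) = 0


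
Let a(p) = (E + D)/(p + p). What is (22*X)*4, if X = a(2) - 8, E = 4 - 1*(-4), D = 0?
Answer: -528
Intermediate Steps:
E = 8 (E = 4 + 4 = 8)
a(p) = 4/p (a(p) = (8 + 0)/(p + p) = 8/((2*p)) = 8*(1/(2*p)) = 4/p)
X = -6 (X = 4/2 - 8 = 4*(½) - 8 = 2 - 8 = -6)
(22*X)*4 = (22*(-6))*4 = -132*4 = -528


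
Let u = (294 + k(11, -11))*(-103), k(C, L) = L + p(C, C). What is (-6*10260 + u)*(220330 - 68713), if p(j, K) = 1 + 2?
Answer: -13799876106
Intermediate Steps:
p(j, K) = 3
k(C, L) = 3 + L (k(C, L) = L + 3 = 3 + L)
u = -29458 (u = (294 + (3 - 11))*(-103) = (294 - 8)*(-103) = 286*(-103) = -29458)
(-6*10260 + u)*(220330 - 68713) = (-6*10260 - 29458)*(220330 - 68713) = (-61560 - 29458)*151617 = -91018*151617 = -13799876106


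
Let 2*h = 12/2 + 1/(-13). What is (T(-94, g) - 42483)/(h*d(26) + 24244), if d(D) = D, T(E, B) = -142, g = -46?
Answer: -3875/2211 ≈ -1.7526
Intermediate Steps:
h = 77/26 (h = (12/2 + 1/(-13))/2 = (12*(½) + 1*(-1/13))/2 = (6 - 1/13)/2 = (½)*(77/13) = 77/26 ≈ 2.9615)
(T(-94, g) - 42483)/(h*d(26) + 24244) = (-142 - 42483)/((77/26)*26 + 24244) = -42625/(77 + 24244) = -42625/24321 = -42625*1/24321 = -3875/2211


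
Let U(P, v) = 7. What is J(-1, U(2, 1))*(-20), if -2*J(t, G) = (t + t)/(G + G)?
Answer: -10/7 ≈ -1.4286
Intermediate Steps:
J(t, G) = -t/(2*G) (J(t, G) = -(t + t)/(2*(G + G)) = -2*t/(2*(2*G)) = -2*t*1/(2*G)/2 = -t/(2*G))
J(-1, U(2, 1))*(-20) = -1/2*(-1)/7*(-20) = -1/2*(-1)*1/7*(-20) = (1/14)*(-20) = -10/7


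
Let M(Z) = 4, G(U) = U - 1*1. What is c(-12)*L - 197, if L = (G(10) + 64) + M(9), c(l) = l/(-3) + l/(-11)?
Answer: 195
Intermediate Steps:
c(l) = -14*l/33 (c(l) = l*(-⅓) + l*(-1/11) = -l/3 - l/11 = -14*l/33)
G(U) = -1 + U (G(U) = U - 1 = -1 + U)
L = 77 (L = ((-1 + 10) + 64) + 4 = (9 + 64) + 4 = 73 + 4 = 77)
c(-12)*L - 197 = -14/33*(-12)*77 - 197 = (56/11)*77 - 197 = 392 - 197 = 195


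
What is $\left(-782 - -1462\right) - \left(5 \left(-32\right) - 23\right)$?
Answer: $863$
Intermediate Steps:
$\left(-782 - -1462\right) - \left(5 \left(-32\right) - 23\right) = \left(-782 + 1462\right) - \left(-160 - 23\right) = 680 - -183 = 680 + 183 = 863$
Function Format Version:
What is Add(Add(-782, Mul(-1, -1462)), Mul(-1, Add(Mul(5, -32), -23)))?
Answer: 863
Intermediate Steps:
Add(Add(-782, Mul(-1, -1462)), Mul(-1, Add(Mul(5, -32), -23))) = Add(Add(-782, 1462), Mul(-1, Add(-160, -23))) = Add(680, Mul(-1, -183)) = Add(680, 183) = 863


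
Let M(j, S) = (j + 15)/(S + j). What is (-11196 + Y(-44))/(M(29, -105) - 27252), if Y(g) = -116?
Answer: 214928/517799 ≈ 0.41508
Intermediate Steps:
M(j, S) = (15 + j)/(S + j)
(-11196 + Y(-44))/(M(29, -105) - 27252) = (-11196 - 116)/((15 + 29)/(-105 + 29) - 27252) = -11312/(44/(-76) - 27252) = -11312/(-1/76*44 - 27252) = -11312/(-11/19 - 27252) = -11312/(-517799/19) = -11312*(-19/517799) = 214928/517799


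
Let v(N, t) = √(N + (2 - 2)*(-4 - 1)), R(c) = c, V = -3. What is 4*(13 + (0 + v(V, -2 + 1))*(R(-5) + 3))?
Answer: 52 - 8*I*√3 ≈ 52.0 - 13.856*I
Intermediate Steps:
v(N, t) = √N (v(N, t) = √(N + 0*(-5)) = √(N + 0) = √N)
4*(13 + (0 + v(V, -2 + 1))*(R(-5) + 3)) = 4*(13 + (0 + √(-3))*(-5 + 3)) = 4*(13 + (0 + I*√3)*(-2)) = 4*(13 + (I*√3)*(-2)) = 4*(13 - 2*I*√3) = 52 - 8*I*√3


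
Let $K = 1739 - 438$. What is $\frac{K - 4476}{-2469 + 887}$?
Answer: $\frac{3175}{1582} \approx 2.007$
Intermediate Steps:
$K = 1301$
$\frac{K - 4476}{-2469 + 887} = \frac{1301 - 4476}{-2469 + 887} = - \frac{3175}{-1582} = \left(-3175\right) \left(- \frac{1}{1582}\right) = \frac{3175}{1582}$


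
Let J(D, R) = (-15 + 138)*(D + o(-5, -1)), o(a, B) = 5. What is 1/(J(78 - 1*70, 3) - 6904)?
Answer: -1/5305 ≈ -0.00018850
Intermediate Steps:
J(D, R) = 615 + 123*D (J(D, R) = (-15 + 138)*(D + 5) = 123*(5 + D) = 615 + 123*D)
1/(J(78 - 1*70, 3) - 6904) = 1/((615 + 123*(78 - 1*70)) - 6904) = 1/((615 + 123*(78 - 70)) - 6904) = 1/((615 + 123*8) - 6904) = 1/((615 + 984) - 6904) = 1/(1599 - 6904) = 1/(-5305) = -1/5305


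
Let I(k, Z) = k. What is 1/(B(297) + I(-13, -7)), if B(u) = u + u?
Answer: 1/581 ≈ 0.0017212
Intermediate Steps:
B(u) = 2*u
1/(B(297) + I(-13, -7)) = 1/(2*297 - 13) = 1/(594 - 13) = 1/581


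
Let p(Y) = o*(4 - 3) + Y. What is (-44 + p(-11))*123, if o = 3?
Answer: -6396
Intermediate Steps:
p(Y) = 3 + Y (p(Y) = 3*(4 - 3) + Y = 3*1 + Y = 3 + Y)
(-44 + p(-11))*123 = (-44 + (3 - 11))*123 = (-44 - 8)*123 = -52*123 = -6396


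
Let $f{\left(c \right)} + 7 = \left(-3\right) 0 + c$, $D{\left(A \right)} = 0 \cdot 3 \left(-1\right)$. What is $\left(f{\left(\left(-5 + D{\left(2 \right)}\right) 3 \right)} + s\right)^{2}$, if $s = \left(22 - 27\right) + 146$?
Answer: $14161$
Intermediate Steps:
$D{\left(A \right)} = 0$ ($D{\left(A \right)} = 0 \left(-1\right) = 0$)
$s = 141$ ($s = -5 + 146 = 141$)
$f{\left(c \right)} = -7 + c$ ($f{\left(c \right)} = -7 + \left(\left(-3\right) 0 + c\right) = -7 + \left(0 + c\right) = -7 + c$)
$\left(f{\left(\left(-5 + D{\left(2 \right)}\right) 3 \right)} + s\right)^{2} = \left(\left(-7 + \left(-5 + 0\right) 3\right) + 141\right)^{2} = \left(\left(-7 - 15\right) + 141\right)^{2} = \left(-22 + 141\right)^{2} = 119^{2} = 14161$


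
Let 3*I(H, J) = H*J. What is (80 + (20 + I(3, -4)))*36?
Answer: 3456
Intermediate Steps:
I(H, J) = H*J/3 (I(H, J) = (H*J)/3 = H*J/3)
(80 + (20 + I(3, -4)))*36 = (80 + (20 + (⅓)*3*(-4)))*36 = (80 + (20 - 4))*36 = (80 + 16)*36 = 96*36 = 3456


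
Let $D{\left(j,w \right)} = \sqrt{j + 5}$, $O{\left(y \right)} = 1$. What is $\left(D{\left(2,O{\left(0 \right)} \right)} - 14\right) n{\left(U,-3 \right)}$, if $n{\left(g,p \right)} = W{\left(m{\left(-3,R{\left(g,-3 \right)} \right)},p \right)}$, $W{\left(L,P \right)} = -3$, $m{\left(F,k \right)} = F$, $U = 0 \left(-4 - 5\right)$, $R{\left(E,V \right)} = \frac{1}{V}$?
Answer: $42 - 3 \sqrt{7} \approx 34.063$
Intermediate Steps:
$U = 0$ ($U = 0 \left(-9\right) = 0$)
$D{\left(j,w \right)} = \sqrt{5 + j}$
$n{\left(g,p \right)} = -3$
$\left(D{\left(2,O{\left(0 \right)} \right)} - 14\right) n{\left(U,-3 \right)} = \left(\sqrt{5 + 2} - 14\right) \left(-3\right) = \left(\sqrt{7} - 14\right) \left(-3\right) = \left(-14 + \sqrt{7}\right) \left(-3\right) = 42 - 3 \sqrt{7}$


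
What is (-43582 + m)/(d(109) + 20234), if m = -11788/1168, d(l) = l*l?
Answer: -12728891/9377580 ≈ -1.3574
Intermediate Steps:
d(l) = l**2
m = -2947/292 (m = -11788*1/1168 = -2947/292 ≈ -10.092)
(-43582 + m)/(d(109) + 20234) = (-43582 - 2947/292)/(109**2 + 20234) = -12728891/(292*(11881 + 20234)) = -12728891/292/32115 = -12728891/292*1/32115 = -12728891/9377580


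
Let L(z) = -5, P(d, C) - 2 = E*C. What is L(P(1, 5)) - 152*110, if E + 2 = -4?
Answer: -16725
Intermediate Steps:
E = -6 (E = -2 - 4 = -6)
P(d, C) = 2 - 6*C
L(P(1, 5)) - 152*110 = -5 - 152*110 = -5 - 16720 = -16725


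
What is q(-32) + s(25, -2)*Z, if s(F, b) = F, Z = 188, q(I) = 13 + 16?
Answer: 4729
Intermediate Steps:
q(I) = 29
q(-32) + s(25, -2)*Z = 29 + 25*188 = 29 + 4700 = 4729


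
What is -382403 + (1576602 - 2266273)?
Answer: -1072074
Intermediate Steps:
-382403 + (1576602 - 2266273) = -382403 - 689671 = -1072074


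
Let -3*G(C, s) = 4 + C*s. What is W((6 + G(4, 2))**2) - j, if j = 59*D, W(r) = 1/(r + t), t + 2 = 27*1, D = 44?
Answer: -75283/29 ≈ -2596.0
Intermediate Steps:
t = 25 (t = -2 + 27*1 = -2 + 27 = 25)
G(C, s) = -4/3 - C*s/3 (G(C, s) = -(4 + C*s)/3 = -4/3 - C*s/3)
W(r) = 1/(25 + r) (W(r) = 1/(r + 25) = 1/(25 + r))
j = 2596 (j = 59*44 = 2596)
W((6 + G(4, 2))**2) - j = 1/(25 + (6 + (-4/3 - 1/3*4*2))**2) - 1*2596 = 1/(25 + (6 + (-4/3 - 8/3))**2) - 2596 = 1/(25 + (6 - 4)**2) - 2596 = 1/(25 + 2**2) - 2596 = 1/(25 + 4) - 2596 = 1/29 - 2596 = -75283/29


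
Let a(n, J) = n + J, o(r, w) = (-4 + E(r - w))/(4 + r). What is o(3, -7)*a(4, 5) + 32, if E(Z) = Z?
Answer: 278/7 ≈ 39.714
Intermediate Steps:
o(r, w) = (-4 + r - w)/(4 + r) (o(r, w) = (-4 + (r - w))/(4 + r) = (-4 + r - w)/(4 + r))
a(n, J) = J + n
o(3, -7)*a(4, 5) + 32 = ((-4 + 3 - 1*(-7))/(4 + 3))*(5 + 4) + 32 = ((-4 + 3 + 7)/7)*9 + 32 = ((⅐)*6)*9 + 32 = (6/7)*9 + 32 = 54/7 + 32 = 278/7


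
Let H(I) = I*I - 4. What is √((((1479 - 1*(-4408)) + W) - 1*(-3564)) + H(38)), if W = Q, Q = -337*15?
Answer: 2*√1459 ≈ 76.394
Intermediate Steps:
Q = -5055
W = -5055
H(I) = -4 + I² (H(I) = I² - 4 = -4 + I²)
√((((1479 - 1*(-4408)) + W) - 1*(-3564)) + H(38)) = √((((1479 - 1*(-4408)) - 5055) - 1*(-3564)) + (-4 + 38²)) = √((((1479 + 4408) - 5055) + 3564) + (-4 + 1444)) = √(((5887 - 5055) + 3564) + 1440) = √((832 + 3564) + 1440) = √(4396 + 1440) = √5836 = 2*√1459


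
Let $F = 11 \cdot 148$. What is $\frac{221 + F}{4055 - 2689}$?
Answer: $\frac{1849}{1366} \approx 1.3536$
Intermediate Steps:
$F = 1628$
$\frac{221 + F}{4055 - 2689} = \frac{221 + 1628}{4055 - 2689} = \frac{1849}{1366}$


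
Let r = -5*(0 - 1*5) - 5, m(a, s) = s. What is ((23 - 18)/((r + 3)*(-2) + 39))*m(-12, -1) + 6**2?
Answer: 257/7 ≈ 36.714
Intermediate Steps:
r = 20 (r = -5*(0 - 5) - 5 = -5*(-5) - 5 = 25 - 5 = 20)
((23 - 18)/((r + 3)*(-2) + 39))*m(-12, -1) + 6**2 = ((23 - 18)/((20 + 3)*(-2) + 39))*(-1) + 6**2 = (5/(23*(-2) + 39))*(-1) + 36 = (5/(-46 + 39))*(-1) + 36 = (5/(-7))*(-1) + 36 = (5*(-1/7))*(-1) + 36 = -5/7*(-1) + 36 = 5/7 + 36 = 257/7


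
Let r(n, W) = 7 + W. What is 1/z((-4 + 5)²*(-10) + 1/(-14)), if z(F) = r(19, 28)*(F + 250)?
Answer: 2/16795 ≈ 0.00011908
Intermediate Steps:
z(F) = 8750 + 35*F (z(F) = (7 + 28)*(F + 250) = 35*(250 + F) = 8750 + 35*F)
1/z((-4 + 5)²*(-10) + 1/(-14)) = 1/(8750 + 35*((-4 + 5)²*(-10) + 1/(-14))) = 1/(8750 + 35*(1²*(-10) - 1/14)) = 1/(8750 + 35*(1*(-10) - 1/14)) = 1/(8750 + 35*(-10 - 1/14)) = 1/(8750 + 35*(-141/14)) = 1/(8750 - 705/2) = 1/(16795/2) = 2/16795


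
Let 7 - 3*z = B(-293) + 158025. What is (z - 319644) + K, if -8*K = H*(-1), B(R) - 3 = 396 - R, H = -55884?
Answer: -2277197/6 ≈ -3.7953e+5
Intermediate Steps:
B(R) = 399 - R (B(R) = 3 + (396 - R) = 399 - R)
z = -158710/3 (z = 7/3 - ((399 - 1*(-293)) + 158025)/3 = 7/3 - ((399 + 293) + 158025)/3 = 7/3 - (692 + 158025)/3 = 7/3 - ⅓*158717 = 7/3 - 158717/3 = -158710/3 ≈ -52903.)
K = -13971/2 (K = -(-13971)*(-1)/2 = -⅛*55884 = -13971/2 ≈ -6985.5)
(z - 319644) + K = (-158710/3 - 319644) - 13971/2 = -1117642/3 - 13971/2 = -2277197/6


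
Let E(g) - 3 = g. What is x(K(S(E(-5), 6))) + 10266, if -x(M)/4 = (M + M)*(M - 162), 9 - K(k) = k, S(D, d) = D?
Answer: 23554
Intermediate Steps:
E(g) = 3 + g
K(k) = 9 - k
x(M) = -8*M*(-162 + M) (x(M) = -4*(M + M)*(M - 162) = -4*2*M*(-162 + M) = -8*M*(-162 + M))
x(K(S(E(-5), 6))) + 10266 = 8*(9 - (3 - 5))*(162 - (9 - (3 - 5))) + 10266 = 8*(9 - 1*(-2))*(162 - (9 - 1*(-2))) + 10266 = 8*(9 + 2)*(162 - (9 + 2)) + 10266 = 8*11*(162 - 1*11) + 10266 = 8*11*(162 - 11) + 10266 = 8*11*151 + 10266 = 13288 + 10266 = 23554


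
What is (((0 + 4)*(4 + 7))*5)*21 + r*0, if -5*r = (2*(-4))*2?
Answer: 4620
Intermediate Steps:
r = 16/5 (r = -2*(-4)*2/5 = -(-8)*2/5 = -⅕*(-16) = 16/5 ≈ 3.2000)
(((0 + 4)*(4 + 7))*5)*21 + r*0 = (((0 + 4)*(4 + 7))*5)*21 + (16/5)*0 = ((4*11)*5)*21 + 0 = (44*5)*21 + 0 = 220*21 + 0 = 4620 + 0 = 4620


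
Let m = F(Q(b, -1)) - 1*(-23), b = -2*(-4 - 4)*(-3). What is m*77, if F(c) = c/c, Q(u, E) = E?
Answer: 1848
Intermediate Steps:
b = -48 (b = -(-16)*(-3) = -2*24 = -48)
F(c) = 1
m = 24 (m = 1 - 1*(-23) = 1 + 23 = 24)
m*77 = 24*77 = 1848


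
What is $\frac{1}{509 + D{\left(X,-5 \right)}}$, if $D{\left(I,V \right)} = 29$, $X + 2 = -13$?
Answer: $\frac{1}{538} \approx 0.0018587$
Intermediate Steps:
$X = -15$ ($X = -2 - 13 = -15$)
$\frac{1}{509 + D{\left(X,-5 \right)}} = \frac{1}{509 + 29} = \frac{1}{538}$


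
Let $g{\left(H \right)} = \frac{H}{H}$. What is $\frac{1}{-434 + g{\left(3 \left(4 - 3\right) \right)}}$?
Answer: $- \frac{1}{433} \approx -0.0023095$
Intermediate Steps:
$g{\left(H \right)} = 1$
$\frac{1}{-434 + g{\left(3 \left(4 - 3\right) \right)}} = \frac{1}{-434 + 1} = \frac{1}{-433} = - \frac{1}{433}$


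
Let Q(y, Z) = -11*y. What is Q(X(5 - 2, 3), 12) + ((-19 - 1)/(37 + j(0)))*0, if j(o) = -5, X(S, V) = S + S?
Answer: -66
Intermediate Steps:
X(S, V) = 2*S
Q(X(5 - 2, 3), 12) + ((-19 - 1)/(37 + j(0)))*0 = -22*(5 - 2) + ((-19 - 1)/(37 - 5))*0 = -22*3 - 20/32*0 = -11*6 - 20*1/32*0 = -66 - 5/8*0 = -66 + 0 = -66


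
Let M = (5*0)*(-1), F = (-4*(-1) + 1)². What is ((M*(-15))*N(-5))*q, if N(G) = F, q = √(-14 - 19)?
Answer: 0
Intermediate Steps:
F = 25 (F = (4 + 1)² = 5² = 25)
q = I*√33 (q = √(-33) = I*√33 ≈ 5.7446*I)
M = 0 (M = 0*(-1) = 0)
N(G) = 25
((M*(-15))*N(-5))*q = ((0*(-15))*25)*(I*√33) = (0*25)*(I*√33) = 0*(I*√33) = 0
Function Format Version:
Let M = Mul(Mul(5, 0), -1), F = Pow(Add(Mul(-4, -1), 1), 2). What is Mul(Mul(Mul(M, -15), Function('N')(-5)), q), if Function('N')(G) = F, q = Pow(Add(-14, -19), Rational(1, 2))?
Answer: 0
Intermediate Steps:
F = 25 (F = Pow(Add(4, 1), 2) = Pow(5, 2) = 25)
q = Mul(I, Pow(33, Rational(1, 2))) (q = Pow(-33, Rational(1, 2)) = Mul(I, Pow(33, Rational(1, 2))) ≈ Mul(5.7446, I))
M = 0 (M = Mul(0, -1) = 0)
Function('N')(G) = 25
Mul(Mul(Mul(M, -15), Function('N')(-5)), q) = Mul(Mul(Mul(0, -15), 25), Mul(I, Pow(33, Rational(1, 2)))) = Mul(Mul(0, 25), Mul(I, Pow(33, Rational(1, 2)))) = Mul(0, Mul(I, Pow(33, Rational(1, 2)))) = 0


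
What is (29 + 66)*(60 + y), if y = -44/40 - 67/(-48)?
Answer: 274949/48 ≈ 5728.1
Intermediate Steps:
y = 71/240 (y = -44*1/40 - 67*(-1/48) = -11/10 + 67/48 = 71/240 ≈ 0.29583)
(29 + 66)*(60 + y) = (29 + 66)*(60 + 71/240) = 95*(14471/240) = 274949/48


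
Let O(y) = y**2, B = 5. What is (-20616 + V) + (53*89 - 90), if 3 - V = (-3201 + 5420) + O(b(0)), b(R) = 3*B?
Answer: -18430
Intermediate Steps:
b(R) = 15 (b(R) = 3*5 = 15)
V = -2441 (V = 3 - ((-3201 + 5420) + 15**2) = 3 - (2219 + 225) = 3 - 1*2444 = 3 - 2444 = -2441)
(-20616 + V) + (53*89 - 90) = (-20616 - 2441) + (53*89 - 90) = -23057 + (4717 - 90) = -23057 + 4627 = -18430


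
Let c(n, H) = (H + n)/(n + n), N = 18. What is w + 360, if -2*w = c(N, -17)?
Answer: 25919/72 ≈ 359.99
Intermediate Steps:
c(n, H) = (H + n)/(2*n) (c(n, H) = (H + n)/((2*n)) = (H + n)*(1/(2*n)) = (H + n)/(2*n))
w = -1/72 (w = -(-17 + 18)/(4*18) = -1/(4*18) = -1/2*1/36 = -1/72 ≈ -0.013889)
w + 360 = -1/72 + 360 = 25919/72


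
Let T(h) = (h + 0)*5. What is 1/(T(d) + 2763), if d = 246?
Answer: 1/3993 ≈ 0.00025044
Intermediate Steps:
T(h) = 5*h (T(h) = h*5 = 5*h)
1/(T(d) + 2763) = 1/(5*246 + 2763) = 1/(1230 + 2763) = 1/3993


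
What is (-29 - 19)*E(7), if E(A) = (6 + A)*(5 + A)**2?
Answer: -89856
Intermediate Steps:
E(A) = (5 + A)**2*(6 + A)
(-29 - 19)*E(7) = (-29 - 19)*((5 + 7)**2*(6 + 7)) = -48*12**2*13 = -6912*13 = -48*1872 = -89856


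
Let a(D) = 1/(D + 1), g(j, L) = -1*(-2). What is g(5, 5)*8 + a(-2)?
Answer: 15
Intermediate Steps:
g(j, L) = 2
a(D) = 1/(1 + D)
g(5, 5)*8 + a(-2) = 2*8 + 1/(1 - 2) = 16 + 1/(-1) = 16 - 1 = 15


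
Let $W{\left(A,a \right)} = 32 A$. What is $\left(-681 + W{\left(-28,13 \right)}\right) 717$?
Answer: $-1130709$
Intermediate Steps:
$\left(-681 + W{\left(-28,13 \right)}\right) 717 = \left(-681 + 32 \left(-28\right)\right) 717 = \left(-681 - 896\right) 717 = \left(-1577\right) 717 = -1130709$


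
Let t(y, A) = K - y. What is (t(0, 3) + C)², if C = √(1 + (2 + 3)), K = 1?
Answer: (1 + √6)² ≈ 11.899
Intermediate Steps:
C = √6 (C = √(1 + 5) = √6 ≈ 2.4495)
t(y, A) = 1 - y
(t(0, 3) + C)² = ((1 - 1*0) + √6)² = ((1 + 0) + √6)² = (1 + √6)²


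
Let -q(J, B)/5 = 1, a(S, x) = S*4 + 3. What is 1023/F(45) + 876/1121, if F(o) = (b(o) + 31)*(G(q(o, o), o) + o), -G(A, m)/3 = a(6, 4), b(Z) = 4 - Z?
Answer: 487381/134520 ≈ 3.6231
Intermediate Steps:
a(S, x) = 3 + 4*S (a(S, x) = 4*S + 3 = 3 + 4*S)
q(J, B) = -5 (q(J, B) = -5*1 = -5)
G(A, m) = -81 (G(A, m) = -3*(3 + 4*6) = -3*(3 + 24) = -3*27 = -81)
F(o) = (-81 + o)*(35 - o) (F(o) = ((4 - o) + 31)*(-81 + o) = (35 - o)*(-81 + o) = (-81 + o)*(35 - o))
1023/F(45) + 876/1121 = 1023/(-2835 - 1*45**2 + 116*45) + 876/1121 = 1023/(-2835 - 1*2025 + 5220) + 876*(1/1121) = 1023/(-2835 - 2025 + 5220) + 876/1121 = 1023/360 + 876/1121 = 1023*(1/360) + 876/1121 = 341/120 + 876/1121 = 487381/134520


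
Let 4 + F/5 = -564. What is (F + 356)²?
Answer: 6170256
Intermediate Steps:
F = -2840 (F = -20 + 5*(-564) = -20 - 2820 = -2840)
(F + 356)² = (-2840 + 356)² = (-2484)² = 6170256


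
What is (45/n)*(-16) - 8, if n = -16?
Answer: 37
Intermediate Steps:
(45/n)*(-16) - 8 = (45/(-16))*(-16) - 8 = (45*(-1/16))*(-16) - 8 = -45/16*(-16) - 8 = 45 - 8 = 37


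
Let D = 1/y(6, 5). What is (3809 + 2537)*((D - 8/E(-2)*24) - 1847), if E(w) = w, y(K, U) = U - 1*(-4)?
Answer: -100000268/9 ≈ -1.1111e+7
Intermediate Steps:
y(K, U) = 4 + U (y(K, U) = U + 4 = 4 + U)
D = ⅑ (D = 1/(4 + 5) = 1/9 = ⅑ ≈ 0.11111)
(3809 + 2537)*((D - 8/E(-2)*24) - 1847) = (3809 + 2537)*((⅑ - 8/(-2)*24) - 1847) = 6346*((⅑ - 8*(-½)*24) - 1847) = 6346*((⅑ + 4*24) - 1847) = 6346*((⅑ + 96) - 1847) = 6346*(865/9 - 1847) = 6346*(-15758/9) = -100000268/9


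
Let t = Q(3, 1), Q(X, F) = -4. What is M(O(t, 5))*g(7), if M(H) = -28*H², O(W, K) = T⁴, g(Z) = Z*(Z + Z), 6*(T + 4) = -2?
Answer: -2238365098424/6561 ≈ -3.4116e+8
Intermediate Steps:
T = -13/3 (T = -4 + (⅙)*(-2) = -4 - ⅓ = -13/3 ≈ -4.3333)
t = -4
g(Z) = 2*Z² (g(Z) = Z*(2*Z) = 2*Z²)
O(W, K) = 28561/81 (O(W, K) = (-13/3)⁴ = 28561/81)
M(O(t, 5))*g(7) = (-28*(28561/81)²)*(2*7²) = (-28*815730721/6561)*(2*49) = -22840460188/6561*98 = -2238365098424/6561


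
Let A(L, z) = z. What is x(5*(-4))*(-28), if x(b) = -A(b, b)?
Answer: -560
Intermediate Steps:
x(b) = -b
x(5*(-4))*(-28) = -5*(-4)*(-28) = -1*(-20)*(-28) = 20*(-28) = -560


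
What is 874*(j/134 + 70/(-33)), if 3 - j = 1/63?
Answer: -85176544/46431 ≈ -1834.5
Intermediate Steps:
j = 188/63 (j = 3 - 1/63 = 188/63 ≈ 2.9841)
874*(j/134 + 70/(-33)) = 874*((188/63)/134 + 70/(-33)) = 874*((188/63)*(1/134) + 70*(-1/33)) = 874*(94/4221 - 70/33) = 874*(-97456/46431) = -85176544/46431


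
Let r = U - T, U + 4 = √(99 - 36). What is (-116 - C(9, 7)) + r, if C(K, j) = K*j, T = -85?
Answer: -98 + 3*√7 ≈ -90.063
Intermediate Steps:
U = -4 + 3*√7 (U = -4 + √(99 - 36) = -4 + √63 = -4 + 3*√7 ≈ 3.9373)
r = 81 + 3*√7 (r = (-4 + 3*√7) - 1*(-85) = (-4 + 3*√7) + 85 = 81 + 3*√7 ≈ 88.937)
(-116 - C(9, 7)) + r = (-116 - 9*7) + (81 + 3*√7) = (-116 - 1*63) + (81 + 3*√7) = (-116 - 63) + (81 + 3*√7) = -179 + (81 + 3*√7) = -98 + 3*√7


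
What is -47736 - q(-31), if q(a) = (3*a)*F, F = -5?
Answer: -48201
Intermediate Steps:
q(a) = -15*a (q(a) = (3*a)*(-5) = -15*a)
-47736 - q(-31) = -47736 - (-15)*(-31) = -47736 - 1*465 = -47736 - 465 = -48201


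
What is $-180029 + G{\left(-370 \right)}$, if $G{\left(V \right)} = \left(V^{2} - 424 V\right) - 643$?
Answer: $113108$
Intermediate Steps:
$G{\left(V \right)} = -643 + V^{2} - 424 V$
$-180029 + G{\left(-370 \right)} = -180029 - \left(-156237 - 136900\right) = -180029 + \left(-643 + 136900 + 156880\right) = -180029 + 293137 = 113108$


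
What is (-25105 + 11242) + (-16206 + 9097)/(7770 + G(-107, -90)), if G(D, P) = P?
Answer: -106474949/7680 ≈ -13864.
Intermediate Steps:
(-25105 + 11242) + (-16206 + 9097)/(7770 + G(-107, -90)) = (-25105 + 11242) + (-16206 + 9097)/(7770 - 90) = -13863 - 7109/7680 = -106474949/7680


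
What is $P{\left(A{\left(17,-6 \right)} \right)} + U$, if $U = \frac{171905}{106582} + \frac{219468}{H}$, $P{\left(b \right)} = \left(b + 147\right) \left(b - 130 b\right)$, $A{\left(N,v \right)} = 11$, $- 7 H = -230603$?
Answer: $- \frac{5510262284773745}{24578128946} \approx -2.2419 \cdot 10^{5}$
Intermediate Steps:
$H = \frac{230603}{7}$ ($H = \left(- \frac{1}{7}\right) \left(-230603\right) = \frac{230603}{7} \approx 32943.0$)
$P{\left(b \right)} = - 129 b \left(147 + b\right)$ ($P{\left(b \right)} = \left(147 + b\right) \left(- 129 b\right) = - 129 b \left(147 + b\right)$)
$U = \frac{203381177347}{24578128946}$ ($U = \frac{171905}{106582} + \frac{219468}{\frac{230603}{7}} = 171905 \cdot \frac{1}{106582} + 219468 \cdot \frac{7}{230603} = \frac{171905}{106582} + \frac{1536276}{230603} = \frac{203381177347}{24578128946} \approx 8.2749$)
$P{\left(A{\left(17,-6 \right)} \right)} + U = \left(-129\right) 11 \left(147 + 11\right) + \frac{203381177347}{24578128946} = \left(-129\right) 11 \cdot 158 + \frac{203381177347}{24578128946} = -224202 + \frac{203381177347}{24578128946} = - \frac{5510262284773745}{24578128946}$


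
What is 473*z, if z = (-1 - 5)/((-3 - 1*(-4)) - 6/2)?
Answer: 1419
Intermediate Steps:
z = 3 (z = -6/((-3 + 4) - 6*1/2) = -6/(1 - 3) = -6/(-2) = -6*(-1/2) = 3)
473*z = 473*3 = 1419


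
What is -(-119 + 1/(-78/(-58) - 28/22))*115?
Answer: 12090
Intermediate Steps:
-(-119 + 1/(-78/(-58) - 28/22))*115 = -(-119 + 1/(-78*(-1/58) - 28*1/22))*115 = -(-119 + 1/(39/29 - 14/11))*115 = -(-119 + 1/(23/319))*115 = -(-119 + 319/23)*115 = -(-2418)*115/23 = -1*(-12090) = 12090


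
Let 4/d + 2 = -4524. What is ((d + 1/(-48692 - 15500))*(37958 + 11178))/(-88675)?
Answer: 401216937/805094158300 ≈ 0.00049835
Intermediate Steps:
d = -2/2263 (d = 4/(-2 - 4524) = 4/(-4526) = 4*(-1/4526) = -2/2263 ≈ -0.00088378)
((d + 1/(-48692 - 15500))*(37958 + 11178))/(-88675) = ((-2/2263 + 1/(-48692 - 15500))*(37958 + 11178))/(-88675) = ((-2/2263 + 1/(-64192))*49136)*(-1/88675) = ((-2/2263 - 1/64192)*49136)*(-1/88675) = -130647/145266496*49136*(-1/88675) = -401216937/9079156*(-1/88675) = 401216937/805094158300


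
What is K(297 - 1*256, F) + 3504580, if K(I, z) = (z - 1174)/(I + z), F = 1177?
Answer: 1422859481/406 ≈ 3.5046e+6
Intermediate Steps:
K(I, z) = (-1174 + z)/(I + z)
K(297 - 1*256, F) + 3504580 = (-1174 + 1177)/((297 - 1*256) + 1177) + 3504580 = 3/((297 - 256) + 1177) + 3504580 = 3/(41 + 1177) + 3504580 = 3/1218 + 3504580 = (1/1218)*3 + 3504580 = 1/406 + 3504580 = 1422859481/406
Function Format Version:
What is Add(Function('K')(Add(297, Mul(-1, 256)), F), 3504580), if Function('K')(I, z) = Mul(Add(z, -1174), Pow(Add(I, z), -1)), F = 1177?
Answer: Rational(1422859481, 406) ≈ 3.5046e+6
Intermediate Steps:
Function('K')(I, z) = Mul(Pow(Add(I, z), -1), Add(-1174, z)) (Function('K')(I, z) = Mul(Add(-1174, z), Pow(Add(I, z), -1)) = Mul(Pow(Add(I, z), -1), Add(-1174, z)))
Add(Function('K')(Add(297, Mul(-1, 256)), F), 3504580) = Add(Mul(Pow(Add(Add(297, Mul(-1, 256)), 1177), -1), Add(-1174, 1177)), 3504580) = Add(Mul(Pow(Add(Add(297, -256), 1177), -1), 3), 3504580) = Add(Mul(Pow(Add(41, 1177), -1), 3), 3504580) = Add(Mul(Pow(1218, -1), 3), 3504580) = Add(Mul(Rational(1, 1218), 3), 3504580) = Add(Rational(1, 406), 3504580) = Rational(1422859481, 406)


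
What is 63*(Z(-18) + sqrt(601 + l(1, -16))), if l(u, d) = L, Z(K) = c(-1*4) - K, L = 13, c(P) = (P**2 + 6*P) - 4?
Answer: 378 + 63*sqrt(614) ≈ 1939.1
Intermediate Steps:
c(P) = -4 + P**2 + 6*P
Z(K) = -12 - K (Z(K) = (-4 + (-1*4)**2 + 6*(-1*4)) - K = (-4 + (-4)**2 + 6*(-4)) - K = (-4 + 16 - 24) - K = -12 - K)
l(u, d) = 13
63*(Z(-18) + sqrt(601 + l(1, -16))) = 63*((-12 - 1*(-18)) + sqrt(601 + 13)) = 63*((-12 + 18) + sqrt(614)) = 63*(6 + sqrt(614)) = 378 + 63*sqrt(614)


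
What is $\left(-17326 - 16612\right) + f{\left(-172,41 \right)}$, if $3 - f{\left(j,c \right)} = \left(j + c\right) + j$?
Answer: $-33632$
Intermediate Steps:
$f{\left(j,c \right)} = 3 - c - 2 j$ ($f{\left(j,c \right)} = 3 - \left(\left(j + c\right) + j\right) = 3 - \left(\left(c + j\right) + j\right) = 3 - \left(c + 2 j\right) = 3 - c - 2 j$)
$\left(-17326 - 16612\right) + f{\left(-172,41 \right)} = \left(-17326 - 16612\right) - -306 = \left(-17326 - 16612\right) + \left(3 - 41 + 344\right) = \left(-17326 - 16612\right) + 306 = -33938 + 306 = -33632$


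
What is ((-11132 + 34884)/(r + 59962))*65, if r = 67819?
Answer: 1543880/127781 ≈ 12.082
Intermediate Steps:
((-11132 + 34884)/(r + 59962))*65 = ((-11132 + 34884)/(67819 + 59962))*65 = (23752/127781)*65 = 1543880/127781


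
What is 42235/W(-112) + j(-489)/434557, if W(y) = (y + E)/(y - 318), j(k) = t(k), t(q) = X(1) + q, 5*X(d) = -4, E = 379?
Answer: -39460057678133/580133595 ≈ -68019.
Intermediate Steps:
X(d) = -⅘ (X(d) = (⅕)*(-4) = -⅘)
t(q) = -⅘ + q
j(k) = -⅘ + k
W(y) = (379 + y)/(-318 + y) (W(y) = (y + 379)/(y - 318) = (379 + y)/(-318 + y))
42235/W(-112) + j(-489)/434557 = 42235/(((379 - 112)/(-318 - 112))) + (-⅘ - 489)/434557 = 42235/((267/(-430))) - 2449/5*1/434557 = 42235/((-1/430*267)) - 2449/2172785 = 42235/(-267/430) - 2449/2172785 = 42235*(-430/267) - 2449/2172785 = -18161050/267 - 2449/2172785 = -39460057678133/580133595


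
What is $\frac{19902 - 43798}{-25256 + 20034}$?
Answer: $\frac{11948}{2611} \approx 4.576$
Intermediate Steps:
$\frac{19902 - 43798}{-25256 + 20034} = - \frac{23896}{-5222} = \left(-23896\right) \left(- \frac{1}{5222}\right) = \frac{11948}{2611}$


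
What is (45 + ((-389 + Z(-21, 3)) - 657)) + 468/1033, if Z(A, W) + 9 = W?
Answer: -1039763/1033 ≈ -1006.5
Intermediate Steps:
Z(A, W) = -9 + W
(45 + ((-389 + Z(-21, 3)) - 657)) + 468/1033 = (45 + ((-389 + (-9 + 3)) - 657)) + 468/1033 = (45 + ((-389 - 6) - 657)) + 468*(1/1033) = (45 + (-395 - 657)) + 468/1033 = (45 - 1052) + 468/1033 = -1007 + 468/1033 = -1039763/1033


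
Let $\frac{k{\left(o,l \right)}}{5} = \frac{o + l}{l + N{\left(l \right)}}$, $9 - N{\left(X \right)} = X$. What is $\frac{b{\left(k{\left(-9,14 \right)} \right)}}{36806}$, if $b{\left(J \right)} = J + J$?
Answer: $\frac{25}{165627} \approx 0.00015094$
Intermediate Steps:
$N{\left(X \right)} = 9 - X$
$k{\left(o,l \right)} = \frac{5 l}{9} + \frac{5 o}{9}$ ($k{\left(o,l \right)} = 5 \frac{o + l}{l - \left(-9 + l\right)} = 5 \frac{l + o}{9} = 5 \left(l + o\right) \frac{1}{9} = 5 \left(\frac{l}{9} + \frac{o}{9}\right) = \frac{5 l}{9} + \frac{5 o}{9}$)
$b{\left(J \right)} = 2 J$
$\frac{b{\left(k{\left(-9,14 \right)} \right)}}{36806} = \frac{2 \left(\frac{5}{9} \cdot 14 + \frac{5}{9} \left(-9\right)\right)}{36806} = 2 \left(\frac{70}{9} - 5\right) \frac{1}{36806} = 2 \cdot \frac{25}{9} \cdot \frac{1}{36806} = \frac{50}{9} \cdot \frac{1}{36806} = \frac{25}{165627}$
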